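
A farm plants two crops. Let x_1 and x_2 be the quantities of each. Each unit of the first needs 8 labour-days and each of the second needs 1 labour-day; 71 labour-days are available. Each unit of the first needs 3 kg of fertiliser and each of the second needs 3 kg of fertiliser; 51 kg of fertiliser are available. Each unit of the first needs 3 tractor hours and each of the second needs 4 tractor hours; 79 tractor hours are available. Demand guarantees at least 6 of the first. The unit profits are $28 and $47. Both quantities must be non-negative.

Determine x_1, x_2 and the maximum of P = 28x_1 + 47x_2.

Vertices and P = 28x_1 + 47x_2:
  (71/8, 0) → P = 497/2
  (6, 0) → P = 168
  (54/7, 65/7) → P = 4567/7
  (6, 11) → P = 685

The binding constraints are 3x_1 + 3x_2 = 51 and x_1 = 6.
Solving simultaneously gives x_1 = 6, x_2 = 11.

x_1 = 6, x_2 = 11, maximum P = 685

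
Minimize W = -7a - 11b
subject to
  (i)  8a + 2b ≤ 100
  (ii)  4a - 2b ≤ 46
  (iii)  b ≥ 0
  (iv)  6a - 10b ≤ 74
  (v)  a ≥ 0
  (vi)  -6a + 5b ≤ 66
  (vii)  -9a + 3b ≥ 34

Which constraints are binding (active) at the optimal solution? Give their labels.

(vi) and (vii)

Feasible corners and W = -7a - 11b:
  (0, 66/5) → W = -726/5
  (0, 34/3) → W = -374/3
  (28/27, 130/9) → W = -4486/27

The minimum is at (28/27, 130/9). Substituting into each constraint, equality holds for (vi) and (vii); the remaining constraints have slack.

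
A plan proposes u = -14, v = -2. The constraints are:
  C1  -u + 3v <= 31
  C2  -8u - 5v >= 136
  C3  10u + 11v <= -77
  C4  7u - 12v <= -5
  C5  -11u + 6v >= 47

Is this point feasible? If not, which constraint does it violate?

not feasible — violates C2

Constraint C2: -8u - 5v = 122, which is not ≥ 136. All other constraints are satisfied.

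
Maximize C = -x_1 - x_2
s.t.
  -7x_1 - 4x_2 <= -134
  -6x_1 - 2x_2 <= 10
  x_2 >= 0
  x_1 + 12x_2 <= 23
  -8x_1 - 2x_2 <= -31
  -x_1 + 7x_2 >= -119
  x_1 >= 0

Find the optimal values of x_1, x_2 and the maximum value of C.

x_1 = 134/7, x_2 = 0, maximum C = -134/7

Feasible corners and C = -x_1 - x_2:
  (134/7, 0) → C = -134/7
  (379/20, 27/80) → C = -1543/80
  (23, 0) → C = -23

The binding constraints are -7x_1 - 4x_2 = -134 and x_2 = 0.
Solving simultaneously gives x_1 = 134/7, x_2 = 0.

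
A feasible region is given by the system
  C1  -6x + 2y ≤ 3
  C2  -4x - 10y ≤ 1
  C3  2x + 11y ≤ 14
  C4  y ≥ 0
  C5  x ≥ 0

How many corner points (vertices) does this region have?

Of the 10 pairwise boundary intersections, those satisfying every inequality are:
  (7, 0)
  (0, 14/11)
  (0, 0)

3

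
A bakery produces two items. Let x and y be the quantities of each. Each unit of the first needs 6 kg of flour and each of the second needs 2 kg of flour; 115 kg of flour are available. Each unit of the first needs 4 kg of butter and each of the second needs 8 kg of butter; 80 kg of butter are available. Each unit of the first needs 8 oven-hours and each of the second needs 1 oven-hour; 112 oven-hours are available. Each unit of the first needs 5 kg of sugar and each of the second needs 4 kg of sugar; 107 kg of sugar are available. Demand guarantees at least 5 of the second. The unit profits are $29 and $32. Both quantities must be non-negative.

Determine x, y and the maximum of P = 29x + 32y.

x = 10, y = 5, maximum P = 450

Corner points and P = 29x + 32y:
  (0, 10) → P = 320
  (0, 5) → P = 160
  (10, 5) → P = 450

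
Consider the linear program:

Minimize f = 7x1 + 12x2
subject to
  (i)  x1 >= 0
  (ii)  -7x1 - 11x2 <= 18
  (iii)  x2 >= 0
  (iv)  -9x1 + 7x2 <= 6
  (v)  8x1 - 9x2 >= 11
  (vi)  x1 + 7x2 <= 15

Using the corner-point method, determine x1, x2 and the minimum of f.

Feasible corners and f = 7x1 + 12x2:
  (11/8, 0) → f = 77/8
  (15, 0) → f = 105
  (212/65, 109/65) → f = 2792/65

x1 = 11/8, x2 = 0, minimum f = 77/8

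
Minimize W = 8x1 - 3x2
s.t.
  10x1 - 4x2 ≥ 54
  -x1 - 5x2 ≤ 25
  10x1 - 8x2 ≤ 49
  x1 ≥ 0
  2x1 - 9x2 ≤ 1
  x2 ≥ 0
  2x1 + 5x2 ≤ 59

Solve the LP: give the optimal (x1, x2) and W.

Feasible corners and W = 8x1 - 3x2:
  (59/10, 5/4) → W = 869/20
  (253/29, 241/29) → W = 1301/29
  (239/22, 82/11) → W = 710/11

x1 = 59/10, x2 = 5/4, minimum W = 869/20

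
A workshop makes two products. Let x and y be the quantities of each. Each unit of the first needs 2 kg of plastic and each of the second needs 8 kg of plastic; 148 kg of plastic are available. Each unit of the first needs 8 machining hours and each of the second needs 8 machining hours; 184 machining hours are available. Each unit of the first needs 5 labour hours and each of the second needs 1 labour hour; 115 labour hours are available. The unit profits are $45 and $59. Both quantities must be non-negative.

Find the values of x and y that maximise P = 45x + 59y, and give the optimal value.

Extreme points and P = 45x + 59y:
  (0, 0) → P = 0
  (0, 37/2) → P = 2183/2
  (23, 0) → P = 1035
  (6, 17) → P = 1273

The optimum lies where 2x + 8y = 148 and 8x + 8y = 184.
Solving simultaneously gives x = 6, y = 17.

x = 6, y = 17, maximum P = 1273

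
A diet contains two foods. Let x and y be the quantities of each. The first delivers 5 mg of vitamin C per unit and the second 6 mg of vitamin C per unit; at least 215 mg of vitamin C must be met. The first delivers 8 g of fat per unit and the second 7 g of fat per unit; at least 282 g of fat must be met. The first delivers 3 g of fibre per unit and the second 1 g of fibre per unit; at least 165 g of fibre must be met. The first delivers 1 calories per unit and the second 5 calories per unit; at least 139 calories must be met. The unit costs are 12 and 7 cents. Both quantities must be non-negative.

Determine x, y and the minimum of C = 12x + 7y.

Vertices and C = 12x + 7y:
  (0, 165) → C = 1155
  (139, 0) → C = 1668
  (49, 18) → C = 714
The feasible region is unbounded (it extends along (0, 1), (1, 0)), but C strictly increases along every unbounded feasible direction, so there is no improving ray and the minimum is attained at a vertex.

At the optimal vertex, 3x + y = 165 and x + 5y = 139.
Solving simultaneously gives x = 49, y = 18.

x = 49, y = 18, minimum C = 714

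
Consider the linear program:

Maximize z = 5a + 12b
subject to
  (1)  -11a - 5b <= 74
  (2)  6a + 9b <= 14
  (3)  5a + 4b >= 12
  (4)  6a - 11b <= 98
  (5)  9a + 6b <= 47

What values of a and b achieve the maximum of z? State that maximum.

Corner points and z = 5a + 12b:
  (52/21, -2/21) → z = 236/21
  (113/15, -52/15) → z = -59/15
  (524/79, -418/79) → z = -2396/79
  (221/27, -40/9) → z = -335/27

a = 52/21, b = -2/21, maximum z = 236/21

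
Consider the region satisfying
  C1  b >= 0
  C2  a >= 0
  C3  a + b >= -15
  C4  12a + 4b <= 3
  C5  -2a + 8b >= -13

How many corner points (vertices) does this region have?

The feasible vertices (each the meet of two boundaries and inside every other half-plane) are:
  (0, 0)
  (1/4, 0)
  (0, 3/4)

3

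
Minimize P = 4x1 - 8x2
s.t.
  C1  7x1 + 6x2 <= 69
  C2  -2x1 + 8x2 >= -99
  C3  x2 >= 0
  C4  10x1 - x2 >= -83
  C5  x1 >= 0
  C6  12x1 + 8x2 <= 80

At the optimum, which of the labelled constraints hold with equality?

Feasible corners and P = 4x1 - 8x2:
  (0, 0) → P = 0
  (20/3, 0) → P = 80/3
  (0, 10) → P = -80

The minimum is at (0, 10). Substituting into each constraint, equality holds for C5 and C6; the remaining constraints have slack.

C5 and C6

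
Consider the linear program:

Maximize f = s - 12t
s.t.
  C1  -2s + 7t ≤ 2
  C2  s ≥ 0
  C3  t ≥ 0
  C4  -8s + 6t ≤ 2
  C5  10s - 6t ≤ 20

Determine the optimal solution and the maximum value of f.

s = 2, t = 0, maximum f = 2

Corner points and f = s - 12t:
  (0, 2/7) → f = -24/7
  (76/29, 30/29) → f = -284/29
  (0, 0) → f = 0
  (2, 0) → f = 2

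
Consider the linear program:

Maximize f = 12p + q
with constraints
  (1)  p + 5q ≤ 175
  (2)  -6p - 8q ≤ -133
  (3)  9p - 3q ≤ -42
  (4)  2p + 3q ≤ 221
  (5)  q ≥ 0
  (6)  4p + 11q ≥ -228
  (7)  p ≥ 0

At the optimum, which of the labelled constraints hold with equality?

(1) and (3)

Feasible corners and f = 12p + q:
  (105/16, 539/16) → f = 1799/16
  (0, 35) → f = 35
  (7/10, 161/10) → f = 49/2
  (0, 133/8) → f = 133/8

The maximum is at (105/16, 539/16). Substituting into each constraint, equality holds for (1) and (3); the remaining constraints have slack.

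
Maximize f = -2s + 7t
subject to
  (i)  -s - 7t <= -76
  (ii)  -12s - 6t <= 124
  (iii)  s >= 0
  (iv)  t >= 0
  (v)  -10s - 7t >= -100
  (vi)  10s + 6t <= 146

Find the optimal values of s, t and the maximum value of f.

s = 0, t = 100/7, maximum f = 100

Feasible corners and f = -2s + 7t:
  (0, 76/7) → f = 76
  (8/3, 220/21) → f = 68
  (0, 100/7) → f = 100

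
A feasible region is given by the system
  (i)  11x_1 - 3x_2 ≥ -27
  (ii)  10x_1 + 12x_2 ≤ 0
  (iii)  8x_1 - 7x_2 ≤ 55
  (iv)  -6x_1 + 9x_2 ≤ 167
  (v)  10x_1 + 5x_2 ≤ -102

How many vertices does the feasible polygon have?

3

Of the 10 pairwise boundary intersections, those satisfying every inequality are:
  (-354/53, -821/53)
  (-441/85, -852/85)
  (-439/110, -683/55)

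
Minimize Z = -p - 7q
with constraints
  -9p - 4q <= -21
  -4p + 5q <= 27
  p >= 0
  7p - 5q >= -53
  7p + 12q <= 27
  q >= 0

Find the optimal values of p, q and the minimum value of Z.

Extreme points and Z = -p - 7q:
  (9/5, 6/5) → Z = -51/5
  (7/3, 0) → Z = -7/3
  (27/7, 0) → Z = -27/7

p = 9/5, q = 6/5, minimum Z = -51/5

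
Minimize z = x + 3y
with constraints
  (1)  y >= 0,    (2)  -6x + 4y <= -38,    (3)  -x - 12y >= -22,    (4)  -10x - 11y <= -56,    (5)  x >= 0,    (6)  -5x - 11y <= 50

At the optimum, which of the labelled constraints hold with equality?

Extreme points and z = x + 3y:
  (19/3, 0) → z = 19/3
  (22, 0) → z = 22
  (136/19, 47/38) → z = 413/38

The minimum is at (19/3, 0). Substituting into each constraint, equality holds for (1) and (2); the remaining constraints have slack.

(1) and (2)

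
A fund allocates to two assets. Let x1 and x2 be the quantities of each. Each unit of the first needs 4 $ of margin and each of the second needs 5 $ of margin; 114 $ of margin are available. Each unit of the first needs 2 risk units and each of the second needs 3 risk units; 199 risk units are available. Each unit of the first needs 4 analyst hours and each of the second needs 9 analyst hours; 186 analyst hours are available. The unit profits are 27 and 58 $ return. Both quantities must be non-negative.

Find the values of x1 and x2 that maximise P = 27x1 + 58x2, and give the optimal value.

x1 = 6, x2 = 18, maximum P = 1206

Vertices and P = 27x1 + 58x2:
  (0, 0) → P = 0
  (0, 62/3) → P = 3596/3
  (57/2, 0) → P = 1539/2
  (6, 18) → P = 1206

The optimum lies where 4x1 + 5x2 = 114 and 4x1 + 9x2 = 186.
Solving simultaneously gives x1 = 6, x2 = 18.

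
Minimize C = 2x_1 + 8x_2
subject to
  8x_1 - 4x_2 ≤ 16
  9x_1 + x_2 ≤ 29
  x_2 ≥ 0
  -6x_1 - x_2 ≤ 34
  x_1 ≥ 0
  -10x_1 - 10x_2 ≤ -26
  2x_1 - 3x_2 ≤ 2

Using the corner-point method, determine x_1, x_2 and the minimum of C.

x_1 = 49/25, x_2 = 16/25, minimum C = 226/25

Corner points and C = 2x_1 + 8x_2:
  (3, 2) → C = 22
  (5/2, 1) → C = 13
  (0, 29) → C = 232
  (0, 13/5) → C = 104/5
  (49/25, 16/25) → C = 226/25

The binding constraints are -10x_1 - 10x_2 = -26 and 2x_1 - 3x_2 = 2.
Solving simultaneously gives x_1 = 49/25, x_2 = 16/25.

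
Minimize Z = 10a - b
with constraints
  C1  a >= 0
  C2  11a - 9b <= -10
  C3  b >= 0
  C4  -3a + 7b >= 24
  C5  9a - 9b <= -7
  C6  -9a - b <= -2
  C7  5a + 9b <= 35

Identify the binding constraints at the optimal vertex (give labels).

Vertices and Z = 10a - b:
  (0, 24/7) → Z = -24/7
  (0, 35/9) → Z = -35/9
  (29/62, 225/62) → Z = 65/62

The minimum is at (0, 35/9). Substituting into each constraint, equality holds for C1 and C7; the remaining constraints have slack.

C1 and C7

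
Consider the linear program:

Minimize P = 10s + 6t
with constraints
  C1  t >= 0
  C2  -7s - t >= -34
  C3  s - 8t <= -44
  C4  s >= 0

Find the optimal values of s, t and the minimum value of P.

s = 0, t = 11/2, minimum P = 33

Extreme points and P = 10s + 6t:
  (4, 6) → P = 76
  (0, 34) → P = 204
  (0, 11/2) → P = 33

The binding constraints are s - 8t = -44 and s = 0.
Solving simultaneously gives s = 0, t = 11/2.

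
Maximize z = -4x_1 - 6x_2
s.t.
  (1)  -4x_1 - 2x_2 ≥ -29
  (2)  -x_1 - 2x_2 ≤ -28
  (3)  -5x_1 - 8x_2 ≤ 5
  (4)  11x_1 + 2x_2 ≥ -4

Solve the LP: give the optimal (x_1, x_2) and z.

x_1 = -16/5, x_2 = 78/5, maximum z = -404/5

Extreme points and z = -4x_1 - 6x_2:
  (1/3, 83/6) → z = -253/3
  (-33/7, 335/14) → z = -873/7
  (-16/5, 78/5) → z = -404/5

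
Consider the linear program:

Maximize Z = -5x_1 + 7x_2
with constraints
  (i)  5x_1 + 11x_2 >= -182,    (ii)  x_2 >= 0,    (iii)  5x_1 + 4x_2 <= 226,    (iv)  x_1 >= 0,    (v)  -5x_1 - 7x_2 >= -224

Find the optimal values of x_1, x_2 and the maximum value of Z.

Feasible corners and Z = -5x_1 + 7x_2:
  (0, 0) → Z = 0
  (224/5, 0) → Z = -224
  (0, 32) → Z = 224

x_1 = 0, x_2 = 32, maximum Z = 224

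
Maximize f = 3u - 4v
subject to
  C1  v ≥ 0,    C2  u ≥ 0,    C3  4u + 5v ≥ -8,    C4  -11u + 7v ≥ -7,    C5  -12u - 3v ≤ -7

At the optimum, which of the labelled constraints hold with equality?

C1 and C4

Extreme points and f = 3u - 4v:
  (7/11, 0) → f = 21/11
  (7/12, 0) → f = 7/4
  (0, 7/3) → f = -28/3
The feasible region is unbounded (it extends along (0, 1), (7, 11)), but f strictly decreases along every unbounded feasible direction, so there is no improving ray and the maximum is attained at a vertex.

The maximum is at (7/11, 0). Substituting into each constraint, equality holds for C1 and C4; the remaining constraints have slack.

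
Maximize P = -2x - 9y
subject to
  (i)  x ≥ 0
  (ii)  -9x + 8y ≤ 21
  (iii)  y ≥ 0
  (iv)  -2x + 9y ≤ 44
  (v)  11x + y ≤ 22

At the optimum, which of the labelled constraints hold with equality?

Corner points and P = -2x - 9y:
  (0, 21/8) → P = -189/8
  (0, 0) → P = 0
  (155/97, 429/97) → P = -43
  (2, 0) → P = -4

The maximum is at (0, 0). Substituting into each constraint, equality holds for (i) and (iii); the remaining constraints have slack.

(i) and (iii)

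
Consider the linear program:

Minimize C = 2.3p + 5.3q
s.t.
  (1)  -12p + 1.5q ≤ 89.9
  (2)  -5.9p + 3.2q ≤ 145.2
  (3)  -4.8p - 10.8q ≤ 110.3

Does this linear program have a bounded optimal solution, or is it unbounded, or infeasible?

unbounded

From the feasible point (-6988/2955, 121199/2955), moving in the direction (10.8, -4.8) keeps every constraint satisfied while C decreases without bound.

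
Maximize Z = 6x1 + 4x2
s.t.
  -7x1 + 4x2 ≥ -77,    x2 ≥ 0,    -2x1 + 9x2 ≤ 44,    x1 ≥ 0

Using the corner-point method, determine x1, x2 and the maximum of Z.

x1 = 79/5, x2 = 42/5, maximum Z = 642/5

Corner points and Z = 6x1 + 4x2:
  (11, 0) → Z = 66
  (79/5, 42/5) → Z = 642/5
  (0, 0) → Z = 0
  (0, 44/9) → Z = 176/9

The optimum lies where -7x1 + 4x2 = -77 and -2x1 + 9x2 = 44.
Solving simultaneously gives x1 = 79/5, x2 = 42/5.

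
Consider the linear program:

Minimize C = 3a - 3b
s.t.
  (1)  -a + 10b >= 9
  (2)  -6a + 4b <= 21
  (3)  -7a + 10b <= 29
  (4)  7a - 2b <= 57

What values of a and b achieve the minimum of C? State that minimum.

a = -47/16, b = 27/32, minimum C = -363/32

Corner points and C = 3a - 3b:
  (-87/28, 33/56) → C = -621/56
  (147/17, 30/17) → C = 351/17
  (-47/16, 27/32) → C = -363/32
  (157/14, 43/4) → C = 39/28

The binding constraints are -6a + 4b = 21 and -7a + 10b = 29.
Solving simultaneously gives a = -47/16, b = 27/32.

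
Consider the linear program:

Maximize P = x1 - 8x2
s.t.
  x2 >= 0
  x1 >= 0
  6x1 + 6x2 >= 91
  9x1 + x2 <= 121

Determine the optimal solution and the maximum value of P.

Vertices and P = x1 - 8x2:
  (0, 91/6) → P = -364/3
  (0, 121) → P = -968
  (635/48, 31/16) → P = -109/48

x1 = 635/48, x2 = 31/16, maximum P = -109/48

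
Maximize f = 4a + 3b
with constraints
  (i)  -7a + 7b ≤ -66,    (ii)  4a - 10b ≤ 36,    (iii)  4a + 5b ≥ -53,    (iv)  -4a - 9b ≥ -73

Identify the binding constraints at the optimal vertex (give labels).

Corner points and f = 4a + 3b:
  (68/7, 2/7) → f = 278/7
  (85/7, 19/7) → f = 397/7
  (527/38, 37/19) → f = 1165/19

The maximum is at (527/38, 37/19). Substituting into each constraint, equality holds for (ii) and (iv); the remaining constraints have slack.

(ii) and (iv)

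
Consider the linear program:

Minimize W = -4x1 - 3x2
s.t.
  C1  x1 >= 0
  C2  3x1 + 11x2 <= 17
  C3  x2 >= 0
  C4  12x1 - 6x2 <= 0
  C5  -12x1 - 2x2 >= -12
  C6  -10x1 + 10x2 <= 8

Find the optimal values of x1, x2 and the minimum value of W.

x1 = 17/25, x2 = 34/25, minimum W = -34/5

Vertices and W = -4x1 - 3x2:
  (0, 0) → W = 0
  (0, 4/5) → W = -12/5
  (17/25, 34/25) → W = -34/5
  (41/70, 97/70) → W = -13/2

The binding constraints are 3x1 + 11x2 = 17 and 12x1 - 6x2 = 0.
Solving simultaneously gives x1 = 17/25, x2 = 34/25.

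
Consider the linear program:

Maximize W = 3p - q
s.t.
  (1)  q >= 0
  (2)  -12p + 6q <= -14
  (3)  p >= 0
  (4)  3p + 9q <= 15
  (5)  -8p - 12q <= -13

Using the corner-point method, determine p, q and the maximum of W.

Extreme points and W = 3p - q:
  (5, 0) → W = 15
  (13/8, 0) → W = 39/8
  (12/7, 23/21) → W = 85/21
  (41/32, 11/48) → W = 347/96

At the optimal vertex, q = 0 and 3p + 9q = 15.
Solving simultaneously gives p = 5, q = 0.

p = 5, q = 0, maximum W = 15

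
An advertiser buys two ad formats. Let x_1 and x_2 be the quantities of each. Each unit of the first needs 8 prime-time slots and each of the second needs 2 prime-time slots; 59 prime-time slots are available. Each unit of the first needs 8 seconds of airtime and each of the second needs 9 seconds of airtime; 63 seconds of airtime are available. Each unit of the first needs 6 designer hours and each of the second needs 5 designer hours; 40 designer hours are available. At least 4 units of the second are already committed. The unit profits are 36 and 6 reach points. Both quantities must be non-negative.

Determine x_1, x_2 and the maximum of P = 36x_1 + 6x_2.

Corner points and P = 36x_1 + 6x_2:
  (0, 7) → P = 42
  (0, 4) → P = 24
  (45/14, 29/7) → P = 984/7
  (10/3, 4) → P = 144

The optimum lies where 6x_1 + 5x_2 = 40 and x_2 = 4.
Solving simultaneously gives x_1 = 10/3, x_2 = 4.

x_1 = 10/3, x_2 = 4, maximum P = 144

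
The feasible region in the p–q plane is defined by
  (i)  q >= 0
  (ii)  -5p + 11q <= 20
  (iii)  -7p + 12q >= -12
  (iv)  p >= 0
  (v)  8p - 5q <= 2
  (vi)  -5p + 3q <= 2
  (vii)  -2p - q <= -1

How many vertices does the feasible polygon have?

4

Of the 21 pairwise boundary intersections, those satisfying every inequality are:
  (122/63, 170/63)
  (19/20, 9/4)
  (7/18, 2/9)
  (1/11, 9/11)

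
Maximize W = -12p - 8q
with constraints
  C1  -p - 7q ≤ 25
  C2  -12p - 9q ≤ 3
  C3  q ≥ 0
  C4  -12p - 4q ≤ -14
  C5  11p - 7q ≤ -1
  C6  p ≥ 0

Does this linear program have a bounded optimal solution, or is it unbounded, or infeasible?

Vertices and W = -12p - 8q:
  (47/64, 83/64) → W = -307/16
  (0, 7/2) → W = -28
The feasible region has finitely many vertices and no improving ray; the maximum is -307/16 at (47/64, 83/64).

bounded optimum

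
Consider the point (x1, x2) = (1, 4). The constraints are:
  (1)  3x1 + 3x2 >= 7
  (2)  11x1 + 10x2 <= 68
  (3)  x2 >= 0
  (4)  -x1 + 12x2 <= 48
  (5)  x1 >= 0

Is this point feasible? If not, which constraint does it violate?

feasible

(1): 15 ≥ 7 ✓
(2): 51 ≤ 68 ✓
(3): 4 ≥ 0 ✓
(4): 47 ≤ 48 ✓
(5): 1 ≥ 0 ✓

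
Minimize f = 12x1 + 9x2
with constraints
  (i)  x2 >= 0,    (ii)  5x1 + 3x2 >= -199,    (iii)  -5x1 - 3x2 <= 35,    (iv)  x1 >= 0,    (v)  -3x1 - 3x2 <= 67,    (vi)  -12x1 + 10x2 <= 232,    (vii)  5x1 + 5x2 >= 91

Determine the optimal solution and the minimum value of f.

x1 = 0, x2 = 91/5, minimum f = 819/5

Vertices and f = 12x1 + 9x2:
  (91/5, 0) → f = 1092/5
  (0, 116/5) → f = 1044/5
  (0, 91/5) → f = 819/5
The feasible region is unbounded (it extends along (5, 6), (1, 0)), but f strictly increases along every unbounded feasible direction, so there is no improving ray and the minimum is attained at a vertex.

The optimum lies where x1 = 0 and 5x1 + 5x2 = 91.
Solving simultaneously gives x1 = 0, x2 = 91/5.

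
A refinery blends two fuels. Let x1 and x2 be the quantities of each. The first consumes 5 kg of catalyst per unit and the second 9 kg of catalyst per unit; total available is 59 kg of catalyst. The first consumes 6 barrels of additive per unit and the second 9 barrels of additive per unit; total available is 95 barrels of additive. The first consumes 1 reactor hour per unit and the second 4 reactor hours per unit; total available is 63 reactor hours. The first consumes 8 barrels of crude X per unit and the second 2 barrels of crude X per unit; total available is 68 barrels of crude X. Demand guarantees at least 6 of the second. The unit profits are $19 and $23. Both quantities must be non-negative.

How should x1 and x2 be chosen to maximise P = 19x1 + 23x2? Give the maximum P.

x1 = 1, x2 = 6, maximum P = 157

Extreme points and P = 19x1 + 23x2:
  (0, 59/9) → P = 1357/9
  (0, 6) → P = 138
  (1, 6) → P = 157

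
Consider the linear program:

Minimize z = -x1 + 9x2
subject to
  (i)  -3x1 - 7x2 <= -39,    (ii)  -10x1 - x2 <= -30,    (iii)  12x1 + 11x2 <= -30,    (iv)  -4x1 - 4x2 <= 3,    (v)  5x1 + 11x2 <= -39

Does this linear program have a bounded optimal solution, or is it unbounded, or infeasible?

The boundaries -4x1 - 4x2 = 3 and 5x1 + 11x2 = -39 meet at (41/8, -47/8), but that point violates -3x1 - 7x2 ≤ -39. Every candidate vertex is excluded by some other constraint, so the feasible region is empty.

infeasible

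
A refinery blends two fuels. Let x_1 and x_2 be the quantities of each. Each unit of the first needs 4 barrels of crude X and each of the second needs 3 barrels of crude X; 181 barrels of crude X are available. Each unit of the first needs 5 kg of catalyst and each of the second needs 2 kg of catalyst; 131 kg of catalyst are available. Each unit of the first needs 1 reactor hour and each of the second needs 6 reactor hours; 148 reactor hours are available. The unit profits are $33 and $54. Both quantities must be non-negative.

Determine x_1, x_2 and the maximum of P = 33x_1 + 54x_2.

x_1 = 35/2, x_2 = 87/4, maximum P = 1752

The optimum lies where 5x_1 + 2x_2 = 131 and x_1 + 6x_2 = 148.
Solving simultaneously gives x_1 = 35/2, x_2 = 87/4.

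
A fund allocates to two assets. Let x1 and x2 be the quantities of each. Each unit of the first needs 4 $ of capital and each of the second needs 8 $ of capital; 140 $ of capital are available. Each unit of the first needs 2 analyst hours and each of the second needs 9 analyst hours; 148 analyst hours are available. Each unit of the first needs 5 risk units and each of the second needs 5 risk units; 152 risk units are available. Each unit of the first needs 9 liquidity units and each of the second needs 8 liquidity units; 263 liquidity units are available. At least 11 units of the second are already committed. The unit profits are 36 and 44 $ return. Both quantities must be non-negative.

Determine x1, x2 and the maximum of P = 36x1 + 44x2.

Corner points and P = 36x1 + 44x2:
  (0, 148/9) → P = 6512/9
  (0, 11) → P = 484
  (19/5, 78/5) → P = 4116/5
  (13, 11) → P = 952

x1 = 13, x2 = 11, maximum P = 952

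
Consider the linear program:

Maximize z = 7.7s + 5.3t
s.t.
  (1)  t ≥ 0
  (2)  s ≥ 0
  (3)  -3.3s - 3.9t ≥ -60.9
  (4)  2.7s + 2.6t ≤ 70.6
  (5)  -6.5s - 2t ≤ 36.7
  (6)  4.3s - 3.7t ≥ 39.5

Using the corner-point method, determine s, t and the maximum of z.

s = 203/11, t = 0, maximum z = 1421/10

Extreme points and z = 7.7s + 5.3t:
  (203/11, 0) → z = 1421/10
  (395/43, 0) → z = 6083/86
  (6323/483, 2192/483) → z = 603047/4830

The optimum lies where t = 0 and -3.3s - 3.9t = -60.9.
Solving simultaneously gives s = 203/11, t = 0.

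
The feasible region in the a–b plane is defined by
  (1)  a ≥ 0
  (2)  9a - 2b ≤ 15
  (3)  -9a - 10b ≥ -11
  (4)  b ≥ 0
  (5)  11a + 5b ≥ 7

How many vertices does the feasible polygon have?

3

Intersecting each pair of boundary lines and keeping only the points that satisfy every inequality leaves:
  (11/9, 0)
  (3/13, 58/65)
  (7/11, 0)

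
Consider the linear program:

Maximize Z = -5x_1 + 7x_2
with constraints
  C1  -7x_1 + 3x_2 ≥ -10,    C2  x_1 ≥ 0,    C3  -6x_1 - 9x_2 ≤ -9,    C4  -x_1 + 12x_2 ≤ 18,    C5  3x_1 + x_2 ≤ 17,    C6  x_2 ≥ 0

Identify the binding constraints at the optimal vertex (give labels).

Vertices and Z = -5x_1 + 7x_2:
  (13/9, 1/27) → Z = -188/27
  (58/27, 136/81) → Z = 82/81
  (0, 1) → Z = 7
  (0, 3/2) → Z = 21/2

The maximum is at (0, 3/2). Substituting into each constraint, equality holds for C2 and C4; the remaining constraints have slack.

C2 and C4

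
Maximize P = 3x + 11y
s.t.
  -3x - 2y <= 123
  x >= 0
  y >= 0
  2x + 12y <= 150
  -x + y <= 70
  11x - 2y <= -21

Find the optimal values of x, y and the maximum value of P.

x = 6/17, y = 423/34, maximum P = 4689/34

Vertices and P = 3x + 11y:
  (0, 25/2) → P = 275/2
  (0, 21/2) → P = 231/2
  (6/17, 423/34) → P = 4689/34

At the optimal vertex, 2x + 12y = 150 and 11x - 2y = -21.
Solving simultaneously gives x = 6/17, y = 423/34.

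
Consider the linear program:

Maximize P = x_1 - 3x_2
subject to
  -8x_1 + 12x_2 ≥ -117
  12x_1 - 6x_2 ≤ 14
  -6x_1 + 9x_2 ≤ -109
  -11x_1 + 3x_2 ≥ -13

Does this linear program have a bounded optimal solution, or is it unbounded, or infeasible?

Constraints -8x_1 + 12x_2 ≥ -117 and -6x_1 + 9x_2 ≤ -109 have parallel boundaries but demand opposite sides — no point can satisfy both, so the region is empty.

infeasible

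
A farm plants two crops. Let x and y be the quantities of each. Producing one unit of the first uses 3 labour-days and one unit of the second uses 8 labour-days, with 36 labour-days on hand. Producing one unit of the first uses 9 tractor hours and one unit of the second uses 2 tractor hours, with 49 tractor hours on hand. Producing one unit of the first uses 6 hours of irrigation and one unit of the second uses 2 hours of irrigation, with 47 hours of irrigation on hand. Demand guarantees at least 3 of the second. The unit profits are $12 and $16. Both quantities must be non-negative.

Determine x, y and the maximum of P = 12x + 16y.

The binding constraints are 3x + 8y = 36 and y = 3.
Solving simultaneously gives x = 4, y = 3.

x = 4, y = 3, maximum P = 96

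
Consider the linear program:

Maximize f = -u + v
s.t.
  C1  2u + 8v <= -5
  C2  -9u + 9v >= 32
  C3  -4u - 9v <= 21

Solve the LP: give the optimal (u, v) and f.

Extreme points and f = -u + v:
  (-301/90, 19/90) → f = 32/9
  (-123/14, 11/7) → f = 145/14
  (-53/13, -61/117) → f = 32/9

The optimum lies where 2u + 8v = -5 and -4u - 9v = 21.
Solving simultaneously gives u = -123/14, v = 11/7.

u = -123/14, v = 11/7, maximum f = 145/14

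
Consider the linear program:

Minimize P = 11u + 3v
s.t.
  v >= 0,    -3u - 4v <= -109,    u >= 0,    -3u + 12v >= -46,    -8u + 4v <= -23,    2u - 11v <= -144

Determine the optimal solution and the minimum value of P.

u = 12, v = 73/4, minimum P = 747/4

Corner points and P = 11u + 3v:
  (12, 73/4) → P = 747/4
  (623/41, 650/41) → P = 8803/41
  (2234/9, 524/9) → P = 26146/9
The feasible region is unbounded (it extends along (4, 1), (1, 2)), but P strictly increases along every unbounded feasible direction, so there is no improving ray and the minimum is attained at a vertex.

The binding constraints are -3u - 4v = -109 and -8u + 4v = -23.
Solving simultaneously gives u = 12, v = 73/4.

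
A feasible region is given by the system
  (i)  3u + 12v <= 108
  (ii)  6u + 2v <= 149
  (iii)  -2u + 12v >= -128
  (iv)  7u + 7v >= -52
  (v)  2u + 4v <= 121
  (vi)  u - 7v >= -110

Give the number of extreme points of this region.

5

Intersecting each pair of boundary lines and keeping only the points that satisfy every inequality leaves:
  (262/11, 67/22)
  (-188/11, 146/11)
  (511/19, -235/38)
  (136/49, -500/49)
  (-81/4, 359/28)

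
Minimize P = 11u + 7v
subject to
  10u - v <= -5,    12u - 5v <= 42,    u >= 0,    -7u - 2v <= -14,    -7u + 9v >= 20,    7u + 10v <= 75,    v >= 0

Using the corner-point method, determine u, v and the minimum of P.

Extreme points and P = 11u + 7v:
  (4/27, 175/27) → P = 47
  (25/107, 785/107) → P = 5770/107
  (0, 7) → P = 49
  (0, 15/2) → P = 105/2

The optimum lies where 10u - v = -5 and -7u - 2v = -14.
Solving simultaneously gives u = 4/27, v = 175/27.

u = 4/27, v = 175/27, minimum P = 47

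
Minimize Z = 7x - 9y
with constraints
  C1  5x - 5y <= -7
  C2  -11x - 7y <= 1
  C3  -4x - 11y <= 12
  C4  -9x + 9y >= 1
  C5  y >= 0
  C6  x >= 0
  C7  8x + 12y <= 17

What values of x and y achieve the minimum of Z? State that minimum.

x = 0, y = 17/12, minimum Z = -51/4

At the optimal vertex, x = 0 and 8x + 12y = 17.
Solving simultaneously gives x = 0, y = 17/12.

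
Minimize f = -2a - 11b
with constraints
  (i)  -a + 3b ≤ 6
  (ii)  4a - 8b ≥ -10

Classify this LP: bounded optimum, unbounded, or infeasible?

unbounded

From the feasible point (9/2, 7/2), moving in the direction (3, 1) keeps every constraint satisfied while f decreases without bound.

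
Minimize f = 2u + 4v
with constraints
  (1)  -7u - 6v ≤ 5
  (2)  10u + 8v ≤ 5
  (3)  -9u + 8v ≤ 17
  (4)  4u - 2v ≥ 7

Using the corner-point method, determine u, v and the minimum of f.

Extreme points and f = 2u + 4v:
  (35/2, -85/4) → f = -50
  (16/19, -69/38) → f = -106/19
  (33/26, -25/26) → f = -17/13

u = 35/2, v = -85/4, minimum f = -50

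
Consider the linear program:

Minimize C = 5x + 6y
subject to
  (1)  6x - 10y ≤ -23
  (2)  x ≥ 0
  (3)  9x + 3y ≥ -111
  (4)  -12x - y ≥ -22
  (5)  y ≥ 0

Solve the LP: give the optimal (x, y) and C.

The optimum lies where 6x - 10y = -23 and x = 0.
Solving simultaneously gives x = 0, y = 23/10.

x = 0, y = 23/10, minimum C = 69/5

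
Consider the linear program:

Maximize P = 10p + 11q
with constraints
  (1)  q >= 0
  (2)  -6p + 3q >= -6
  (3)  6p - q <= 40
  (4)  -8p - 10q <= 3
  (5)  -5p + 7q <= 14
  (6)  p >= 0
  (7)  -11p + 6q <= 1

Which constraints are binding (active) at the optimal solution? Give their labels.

(2) and (5)

Extreme points and P = 10p + 11q:
  (1, 0) → P = 10
  (0, 0) → P = 0
  (28/9, 38/9) → P = 698/9
  (77/47, 149/47) → P = 2409/47
  (0, 1/6) → P = 11/6

The maximum is at (28/9, 38/9). Substituting into each constraint, equality holds for (2) and (5); the remaining constraints have slack.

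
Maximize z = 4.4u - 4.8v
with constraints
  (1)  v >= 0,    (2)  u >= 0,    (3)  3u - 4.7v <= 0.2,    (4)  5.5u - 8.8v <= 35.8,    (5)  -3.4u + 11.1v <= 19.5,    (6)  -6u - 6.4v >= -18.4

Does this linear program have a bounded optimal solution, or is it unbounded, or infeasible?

bounded optimum

Extreme points and z = 4.4u - 4.8v:
  (0, 0) → z = 0
  (1/15, 0) → z = 22/75
  (0, 65/37) → z = -312/37
  (2194/1185, 90/79) → z = 15868/5925
  (1986/2209, 4489/2209) → z = -64044/11045
The feasible region has finitely many vertices and no improving ray; the maximum is 15868/5925 at (2194/1185, 90/79).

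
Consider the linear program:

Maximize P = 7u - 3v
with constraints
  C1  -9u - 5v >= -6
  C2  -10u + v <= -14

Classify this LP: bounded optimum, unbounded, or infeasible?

unbounded

From the feasible point (76/59, -66/59), moving in the direction (-1, -10) keeps every constraint satisfied while P increases without bound.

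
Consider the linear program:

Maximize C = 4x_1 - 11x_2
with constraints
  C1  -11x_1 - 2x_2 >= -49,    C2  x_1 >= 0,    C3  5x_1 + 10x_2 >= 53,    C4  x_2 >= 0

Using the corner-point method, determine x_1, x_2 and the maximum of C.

Corner points and C = 4x_1 - 11x_2:
  (0, 49/2) → C = -539/2
  (96/25, 169/50) → C = -1091/50
  (0, 53/10) → C = -583/10

At the optimal vertex, -11x_1 - 2x_2 = -49 and 5x_1 + 10x_2 = 53.
Solving simultaneously gives x_1 = 96/25, x_2 = 169/50.

x_1 = 96/25, x_2 = 169/50, maximum C = -1091/50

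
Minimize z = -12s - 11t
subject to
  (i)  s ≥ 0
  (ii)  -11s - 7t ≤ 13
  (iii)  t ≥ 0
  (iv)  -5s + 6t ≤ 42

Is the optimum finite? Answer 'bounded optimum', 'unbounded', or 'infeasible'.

From the feasible point (0, 0), moving in the direction (6, 5) keeps every constraint satisfied while z decreases without bound.

unbounded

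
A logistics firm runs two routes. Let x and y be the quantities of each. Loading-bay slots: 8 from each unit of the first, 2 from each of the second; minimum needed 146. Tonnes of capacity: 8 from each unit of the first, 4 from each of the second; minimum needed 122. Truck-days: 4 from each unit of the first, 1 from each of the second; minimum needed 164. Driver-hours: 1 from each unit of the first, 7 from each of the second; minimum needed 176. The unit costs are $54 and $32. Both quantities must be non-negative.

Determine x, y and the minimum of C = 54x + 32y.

x = 36, y = 20, minimum C = 2584

Feasible corners and C = 54x + 32y:
  (0, 164) → C = 5248
  (176, 0) → C = 9504
  (36, 20) → C = 2584
The feasible region is unbounded (it extends along (0, 1), (1, 0)), but C strictly increases along every unbounded feasible direction, so there is no improving ray and the minimum is attained at a vertex.

At the optimal vertex, 4x + y = 164 and x + 7y = 176.
Solving simultaneously gives x = 36, y = 20.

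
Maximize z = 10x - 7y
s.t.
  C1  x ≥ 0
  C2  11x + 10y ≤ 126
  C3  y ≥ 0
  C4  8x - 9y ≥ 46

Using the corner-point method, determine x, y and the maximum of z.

Vertices and z = 10x - 7y:
  (126/11, 0) → z = 1260/11
  (1594/179, 502/179) → z = 12426/179
  (23/4, 0) → z = 115/2

At the optimal vertex, 11x + 10y = 126 and y = 0.
Solving simultaneously gives x = 126/11, y = 0.

x = 126/11, y = 0, maximum z = 1260/11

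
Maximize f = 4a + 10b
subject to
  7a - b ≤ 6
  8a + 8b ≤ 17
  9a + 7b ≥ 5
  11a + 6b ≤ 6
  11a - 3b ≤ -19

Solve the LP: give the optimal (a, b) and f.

Feasible corners and f = 4a + 10b:
  (-79/16, 113/16) → f = 407/8
  (-27/20, 139/40) → f = 587/20
  (-59/52, 113/52) → f = 447/26
  (-32/33, 25/9) → f = 2366/99

a = -79/16, b = 113/16, maximum f = 407/8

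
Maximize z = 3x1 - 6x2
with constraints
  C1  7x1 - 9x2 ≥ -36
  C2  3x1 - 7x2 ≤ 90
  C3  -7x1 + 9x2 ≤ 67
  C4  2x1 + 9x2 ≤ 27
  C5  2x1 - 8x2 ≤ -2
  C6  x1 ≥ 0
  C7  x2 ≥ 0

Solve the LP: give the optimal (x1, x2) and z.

Extreme points and z = 3x1 - 6x2:
  (99/17, 29/17) → z = 123/17
  (0, 3) → z = -18
  (0, 1/4) → z = -3/2

The binding constraints are 2x1 + 9x2 = 27 and 2x1 - 8x2 = -2.
Solving simultaneously gives x1 = 99/17, x2 = 29/17.

x1 = 99/17, x2 = 29/17, maximum z = 123/17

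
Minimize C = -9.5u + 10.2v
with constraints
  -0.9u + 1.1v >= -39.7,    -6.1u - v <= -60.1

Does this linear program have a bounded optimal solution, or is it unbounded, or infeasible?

unbounded

From the feasible point (10581/761, -18808/761), moving in the direction (1.1, 0.9) keeps every constraint satisfied while C decreases without bound.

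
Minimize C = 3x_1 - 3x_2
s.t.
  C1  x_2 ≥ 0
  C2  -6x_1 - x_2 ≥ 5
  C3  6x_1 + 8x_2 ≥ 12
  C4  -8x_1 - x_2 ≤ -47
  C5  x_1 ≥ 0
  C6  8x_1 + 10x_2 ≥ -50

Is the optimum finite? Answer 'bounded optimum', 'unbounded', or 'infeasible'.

The boundaries x_2 = 0 and -8x_1 - x_2 = -47 meet at (47/8, 0), but that point violates -6x_1 - x_2 ≥ 5. Every candidate vertex is excluded by some other constraint, so the feasible region is empty.

infeasible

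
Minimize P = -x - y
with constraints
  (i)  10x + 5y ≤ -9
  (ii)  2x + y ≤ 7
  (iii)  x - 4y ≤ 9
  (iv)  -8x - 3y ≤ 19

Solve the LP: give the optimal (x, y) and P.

Vertices and P = -x - y:
  (1/5, -11/5) → P = 2
  (-34/5, 59/5) → P = -5
  (-7/5, -13/5) → P = 4

x = -34/5, y = 59/5, minimum P = -5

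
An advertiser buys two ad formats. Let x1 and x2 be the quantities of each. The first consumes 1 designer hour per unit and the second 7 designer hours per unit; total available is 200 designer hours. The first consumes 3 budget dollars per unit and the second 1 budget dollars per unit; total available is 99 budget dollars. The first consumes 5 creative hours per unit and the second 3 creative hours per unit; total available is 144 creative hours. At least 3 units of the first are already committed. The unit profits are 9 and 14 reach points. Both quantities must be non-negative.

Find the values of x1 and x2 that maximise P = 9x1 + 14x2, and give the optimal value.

x1 = 51/4, x2 = 107/4, maximum P = 1957/4

Feasible corners and P = 9x1 + 14x2:
  (144/5, 0) → P = 1296/5
  (3, 0) → P = 27
  (51/4, 107/4) → P = 1957/4
  (3, 197/7) → P = 421

At the optimal vertex, x1 + 7x2 = 200 and 5x1 + 3x2 = 144.
Solving simultaneously gives x1 = 51/4, x2 = 107/4.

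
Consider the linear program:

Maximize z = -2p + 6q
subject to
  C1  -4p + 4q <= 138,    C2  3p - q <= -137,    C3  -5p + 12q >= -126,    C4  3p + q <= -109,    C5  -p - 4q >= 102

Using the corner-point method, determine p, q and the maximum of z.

Feasible corners and z = -2p + 6q:
  (-205/4, -67/4) → z = 2
  (-540/7, -597/14) → z = -711/7
  (-1770/31, -1063/31) → z = -2838/31

The optimum lies where -4p + 4q = 138 and 3p - q = -137.
Solving simultaneously gives p = -205/4, q = -67/4.

p = -205/4, q = -67/4, maximum z = 2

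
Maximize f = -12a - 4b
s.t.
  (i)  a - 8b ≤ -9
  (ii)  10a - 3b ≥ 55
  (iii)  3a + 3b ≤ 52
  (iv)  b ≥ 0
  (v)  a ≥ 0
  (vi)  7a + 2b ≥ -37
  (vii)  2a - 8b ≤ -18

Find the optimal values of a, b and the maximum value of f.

Corner points and f = -12a - 4b:
  (107/13, 355/39) → f = -5272/39
  (247/37, 145/37) → f = -3544/37
  (181/15, 79/15) → f = -2488/15

a = 247/37, b = 145/37, maximum f = -3544/37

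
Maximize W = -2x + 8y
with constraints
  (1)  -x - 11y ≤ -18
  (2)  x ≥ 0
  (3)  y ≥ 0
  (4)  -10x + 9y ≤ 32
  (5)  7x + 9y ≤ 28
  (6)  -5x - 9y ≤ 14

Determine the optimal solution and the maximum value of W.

Vertices and W = -2x + 8y:
  (0, 18/11) → W = 144/11
  (73/34, 49/34) → W = 123/17
  (0, 28/9) → W = 224/9

The binding constraints are x = 0 and 7x + 9y = 28.
Solving simultaneously gives x = 0, y = 28/9.

x = 0, y = 28/9, maximum W = 224/9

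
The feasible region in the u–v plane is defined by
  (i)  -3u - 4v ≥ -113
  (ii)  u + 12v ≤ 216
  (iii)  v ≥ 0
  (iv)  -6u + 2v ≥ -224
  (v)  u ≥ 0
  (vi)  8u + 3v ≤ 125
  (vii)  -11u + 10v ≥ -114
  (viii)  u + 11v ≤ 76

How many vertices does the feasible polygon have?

5

Pairwise boundary intersections that survive every other constraint:
  (0, 0)
  (114/11, 0)
  (0, 76/11)
  (1592/113, 463/113)
  (1147/85, 483/85)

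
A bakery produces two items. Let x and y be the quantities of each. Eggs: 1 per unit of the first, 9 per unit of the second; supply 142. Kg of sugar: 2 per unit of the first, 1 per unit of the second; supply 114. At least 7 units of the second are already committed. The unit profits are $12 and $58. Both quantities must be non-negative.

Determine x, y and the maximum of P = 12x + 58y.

x = 52, y = 10, maximum P = 1204

Corner points and P = 12x + 58y:
  (0, 142/9) → P = 8236/9
  (0, 7) → P = 406
  (52, 10) → P = 1204
  (107/2, 7) → P = 1048

The binding constraints are x + 9y = 142 and 2x + y = 114.
Solving simultaneously gives x = 52, y = 10.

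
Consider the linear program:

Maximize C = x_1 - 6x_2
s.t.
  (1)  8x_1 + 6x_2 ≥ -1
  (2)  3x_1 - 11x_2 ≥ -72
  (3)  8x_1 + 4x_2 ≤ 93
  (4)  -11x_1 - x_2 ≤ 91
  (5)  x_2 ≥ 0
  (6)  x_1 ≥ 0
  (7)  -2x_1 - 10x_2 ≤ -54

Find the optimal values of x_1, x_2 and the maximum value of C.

x_1 = 119/12, x_2 = 41/12, maximum C = -127/12

Vertices and C = x_1 - 6x_2:
  (147/20, 171/20) → C = -879/20
  (0, 72/11) → C = -432/11
  (119/12, 41/12) → C = -127/12
  (0, 27/5) → C = -162/5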